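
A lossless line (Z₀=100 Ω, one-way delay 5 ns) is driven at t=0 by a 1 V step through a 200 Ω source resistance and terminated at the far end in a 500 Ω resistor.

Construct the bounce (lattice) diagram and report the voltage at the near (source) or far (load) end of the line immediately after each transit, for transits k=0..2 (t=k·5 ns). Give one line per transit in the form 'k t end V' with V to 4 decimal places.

0 0 source 0.3333
1 5 load 0.5556
2 10 source 0.6296

Γ_L=0.666667, Γ_S=0.333333; launch V₁=1·100/300=0.333333
k=0 src: V=0.3333
k=1 load: inc=0.333333, refl=0.333333·0.666667=0.2222; V=0.000000+0.333333+0.222222=0.5556
k=2 src: inc=0.222222, refl=0.222222·0.333333=0.0741; V=0.333333+0.222222+0.074074=0.6296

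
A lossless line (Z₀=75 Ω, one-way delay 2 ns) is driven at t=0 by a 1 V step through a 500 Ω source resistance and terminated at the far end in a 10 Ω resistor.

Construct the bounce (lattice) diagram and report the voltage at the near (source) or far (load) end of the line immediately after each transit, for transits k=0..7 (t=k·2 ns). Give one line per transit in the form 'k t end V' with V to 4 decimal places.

Γ_L=-0.764706, Γ_S=0.739130; launch V₁=1·75/575=0.130435
k=0 src: V=0.1304
k=1 load: inc=0.130435, refl=0.130435·-0.764706=-0.0997; V=0.000000+0.130435+-0.099744=0.0307
k=2 src: inc=-0.099744, refl=-0.099744·0.739130=-0.0737; V=0.130435+-0.099744+-0.073724=-0.0430
k=3 load: inc=-0.073724, refl=-0.073724·-0.764706=0.0564; V=0.030691+-0.073724+0.056377=0.0133
k=4 src: inc=0.056377, refl=0.056377·0.739130=0.0417; V=-0.043033+0.056377+0.041670=0.0550
k=5 load: inc=0.041670, refl=0.041670·-0.764706=-0.0319; V=0.013344+0.041670+-0.031865=0.0231
k=6 src: inc=-0.031865, refl=-0.031865·0.739130=-0.0236; V=0.055014+-0.031865+-0.023553=-0.0004
k=7 load: inc=-0.023553, refl=-0.023553·-0.764706=0.0180; V=0.023148+-0.023553+0.018011=0.0176

0 0 source 0.1304
1 2 load 0.0307
2 4 source -0.0430
3 6 load 0.0133
4 8 source 0.0550
5 10 load 0.0231
6 12 source -0.0004
7 14 load 0.0176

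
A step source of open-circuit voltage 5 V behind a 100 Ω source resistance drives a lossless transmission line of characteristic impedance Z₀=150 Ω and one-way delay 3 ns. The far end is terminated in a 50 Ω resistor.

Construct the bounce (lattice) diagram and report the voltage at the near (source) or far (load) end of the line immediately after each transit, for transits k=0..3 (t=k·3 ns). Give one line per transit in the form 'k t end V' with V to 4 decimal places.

0 0 source 3.0000
1 3 load 1.5000
2 6 source 1.8000
3 9 load 1.6500

Γ_L=-0.500000, Γ_S=-0.200000; launch V₁=5·150/250=3.000000
k=0 src: V=3.0000
k=1 load: inc=3.000000, refl=3.000000·-0.500000=-1.5000; V=0.000000+3.000000+-1.500000=1.5000
k=2 src: inc=-1.500000, refl=-1.500000·-0.200000=0.3000; V=3.000000+-1.500000+0.300000=1.8000
k=3 load: inc=0.300000, refl=0.300000·-0.500000=-0.1500; V=1.500000+0.300000+-0.150000=1.6500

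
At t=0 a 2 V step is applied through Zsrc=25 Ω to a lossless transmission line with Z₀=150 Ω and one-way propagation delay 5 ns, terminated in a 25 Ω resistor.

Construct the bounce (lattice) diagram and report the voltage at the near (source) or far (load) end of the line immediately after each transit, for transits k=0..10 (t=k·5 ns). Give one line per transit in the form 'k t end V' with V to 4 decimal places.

Γ_L=-0.714286, Γ_S=-0.714286; launch V₁=2·150/175=1.714286
k=0 src: V=1.7143
k=1 load: inc=1.714286, refl=1.714286·-0.714286=-1.2245; V=0.000000+1.714286+-1.224490=0.4898
k=2 src: inc=-1.224490, refl=-1.224490·-0.714286=0.8746; V=1.714286+-1.224490+0.874636=1.3644
k=3 load: inc=0.874636, refl=0.874636·-0.714286=-0.6247; V=0.489796+0.874636+-0.624740=0.7397
k=4 src: inc=-0.624740, refl=-0.624740·-0.714286=0.4462; V=1.364431+-0.624740+0.446243=1.1859
k=5 load: inc=0.446243, refl=0.446243·-0.714286=-0.3187; V=0.739692+0.446243+-0.318745=0.8672
k=6 src: inc=-0.318745, refl=-0.318745·-0.714286=0.2277; V=1.185934+-0.318745+0.227675=1.0949
k=7 load: inc=0.227675, refl=0.227675·-0.714286=-0.1626; V=0.867190+0.227675+-0.162625=0.9322
k=8 src: inc=-0.162625, refl=-0.162625·-0.714286=0.1162; V=1.094865+-0.162625+0.116161=1.0484
k=9 load: inc=0.116161, refl=0.116161·-0.714286=-0.0830; V=0.932240+0.116161+-0.082972=0.9654
k=10 src: inc=-0.082972, refl=-0.082972·-0.714286=0.0593; V=1.048400+-0.082972+0.059266=1.0247

0 0 source 1.7143
1 5 load 0.4898
2 10 source 1.3644
3 15 load 0.7397
4 20 source 1.1859
5 25 load 0.8672
6 30 source 1.0949
7 35 load 0.9322
8 40 source 1.0484
9 45 load 0.9654
10 50 source 1.0247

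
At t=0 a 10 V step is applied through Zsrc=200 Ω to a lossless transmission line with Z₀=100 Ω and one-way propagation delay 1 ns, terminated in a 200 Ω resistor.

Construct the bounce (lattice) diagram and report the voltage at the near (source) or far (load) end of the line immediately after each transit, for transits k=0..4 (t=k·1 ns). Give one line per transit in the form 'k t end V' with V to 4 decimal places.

0 0 source 3.3333
1 1 load 4.4444
2 2 source 4.8148
3 3 load 4.9383
4 4 source 4.9794

Γ_L=0.333333, Γ_S=0.333333; launch V₁=10·100/300=3.333333
k=0 src: V=3.3333
k=1 load: inc=3.333333, refl=3.333333·0.333333=1.1111; V=0.000000+3.333333+1.111111=4.4444
k=2 src: inc=1.111111, refl=1.111111·0.333333=0.3704; V=3.333333+1.111111+0.370370=4.8148
k=3 load: inc=0.370370, refl=0.370370·0.333333=0.1235; V=4.444444+0.370370+0.123457=4.9383
k=4 src: inc=0.123457, refl=0.123457·0.333333=0.0412; V=4.814815+0.123457+0.041152=4.9794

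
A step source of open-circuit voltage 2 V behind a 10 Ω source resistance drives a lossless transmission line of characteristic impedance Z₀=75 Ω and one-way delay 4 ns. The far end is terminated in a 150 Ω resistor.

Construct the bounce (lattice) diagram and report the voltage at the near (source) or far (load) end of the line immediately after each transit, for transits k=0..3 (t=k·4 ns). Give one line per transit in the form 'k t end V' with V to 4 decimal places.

0 0 source 1.7647
1 4 load 2.3529
2 8 source 1.9031
3 12 load 1.7532

Γ_L=0.333333, Γ_S=-0.764706; launch V₁=2·75/85=1.764706
k=0 src: V=1.7647
k=1 load: inc=1.764706, refl=1.764706·0.333333=0.5882; V=0.000000+1.764706+0.588235=2.3529
k=2 src: inc=0.588235, refl=0.588235·-0.764706=-0.4498; V=1.764706+0.588235+-0.449827=1.9031
k=3 load: inc=-0.449827, refl=-0.449827·0.333333=-0.1499; V=2.352941+-0.449827+-0.149942=1.7532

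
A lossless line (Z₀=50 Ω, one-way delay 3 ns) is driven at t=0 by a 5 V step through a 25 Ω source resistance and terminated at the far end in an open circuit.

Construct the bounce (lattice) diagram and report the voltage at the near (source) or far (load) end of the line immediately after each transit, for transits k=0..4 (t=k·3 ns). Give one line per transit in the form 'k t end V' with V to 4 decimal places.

0 0 source 3.3333
1 3 load 6.6667
2 6 source 5.5556
3 9 load 4.4444
4 12 source 4.8148

Γ_L=1.000000, Γ_S=-0.333333; launch V₁=5·50/75=3.333333
k=0 src: V=3.3333
k=1 load: inc=3.333333, refl=3.333333·1.000000=3.3333; V=0.000000+3.333333+3.333333=6.6667
k=2 src: inc=3.333333, refl=3.333333·-0.333333=-1.1111; V=3.333333+3.333333+-1.111111=5.5556
k=3 load: inc=-1.111111, refl=-1.111111·1.000000=-1.1111; V=6.666667+-1.111111+-1.111111=4.4444
k=4 src: inc=-1.111111, refl=-1.111111·-0.333333=0.3704; V=5.555556+-1.111111+0.370370=4.8148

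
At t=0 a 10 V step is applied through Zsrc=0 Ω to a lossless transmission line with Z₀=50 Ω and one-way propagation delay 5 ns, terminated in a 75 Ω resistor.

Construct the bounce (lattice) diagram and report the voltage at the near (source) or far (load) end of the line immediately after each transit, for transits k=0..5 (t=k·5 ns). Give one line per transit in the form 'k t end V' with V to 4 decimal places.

0 0 source 10.0000
1 5 load 12.0000
2 10 source 10.0000
3 15 load 9.6000
4 20 source 10.0000
5 25 load 10.0800

Γ_L=0.200000, Γ_S=-1.000000; launch V₁=10·50/50=10.000000
k=0 src: V=10.0000
k=1 load: inc=10.000000, refl=10.000000·0.200000=2.0000; V=0.000000+10.000000+2.000000=12.0000
k=2 src: inc=2.000000, refl=2.000000·-1.000000=-2.0000; V=10.000000+2.000000+-2.000000=10.0000
k=3 load: inc=-2.000000, refl=-2.000000·0.200000=-0.4000; V=12.000000+-2.000000+-0.400000=9.6000
k=4 src: inc=-0.400000, refl=-0.400000·-1.000000=0.4000; V=10.000000+-0.400000+0.400000=10.0000
k=5 load: inc=0.400000, refl=0.400000·0.200000=0.0800; V=9.600000+0.400000+0.080000=10.0800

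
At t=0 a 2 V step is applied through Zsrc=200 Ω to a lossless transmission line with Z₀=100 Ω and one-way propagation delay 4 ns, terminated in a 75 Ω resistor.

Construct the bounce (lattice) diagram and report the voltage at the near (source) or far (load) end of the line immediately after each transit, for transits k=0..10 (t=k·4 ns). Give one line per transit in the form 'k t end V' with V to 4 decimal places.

0 0 source 0.6667
1 4 load 0.5714
2 8 source 0.5397
3 12 load 0.5442
4 16 source 0.5457
5 20 load 0.5455
6 24 source 0.5454
7 28 load 0.5455
8 32 source 0.5455
9 36 load 0.5455
10 40 source 0.5455

Γ_L=-0.142857, Γ_S=0.333333; launch V₁=2·100/300=0.666667
k=0 src: V=0.6667
k=1 load: inc=0.666667, refl=0.666667·-0.142857=-0.0952; V=0.000000+0.666667+-0.095238=0.5714
k=2 src: inc=-0.095238, refl=-0.095238·0.333333=-0.0317; V=0.666667+-0.095238+-0.031746=0.5397
k=3 load: inc=-0.031746, refl=-0.031746·-0.142857=0.0045; V=0.571429+-0.031746+0.004535=0.5442
k=4 src: inc=0.004535, refl=0.004535·0.333333=0.0015; V=0.539683+0.004535+0.001512=0.5457
k=5 load: inc=0.001512, refl=0.001512·-0.142857=-0.0002; V=0.544218+0.001512+-0.000216=0.5455
k=6 src: inc=-0.000216, refl=-0.000216·0.333333=-0.0001; V=0.545729+-0.000216+-0.000072=0.5454
k=7 load: inc=-0.000072, refl=-0.000072·-0.142857=0.0000; V=0.545513+-0.000072+0.000010=0.5455
k=8 src: inc=0.000010, refl=0.000010·0.333333=0.0000; V=0.545441+0.000010+0.000003=0.5455
k=9 load: inc=0.000003, refl=0.000003·-0.142857=-0.0000; V=0.545452+0.000003+-0.000000=0.5455
k=10 src: inc=-0.000000, refl=-0.000000·0.333333=-0.0000; V=0.545455+-0.000000+-0.000000=0.5455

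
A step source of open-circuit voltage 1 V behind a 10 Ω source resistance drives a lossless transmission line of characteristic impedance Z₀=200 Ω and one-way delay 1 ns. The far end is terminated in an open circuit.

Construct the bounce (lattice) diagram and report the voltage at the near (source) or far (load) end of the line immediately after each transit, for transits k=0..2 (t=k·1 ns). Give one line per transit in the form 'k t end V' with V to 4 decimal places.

Γ_L=1.000000, Γ_S=-0.904762; launch V₁=1·200/210=0.952381
k=0 src: V=0.9524
k=1 load: inc=0.952381, refl=0.952381·1.000000=0.9524; V=0.000000+0.952381+0.952381=1.9048
k=2 src: inc=0.952381, refl=0.952381·-0.904762=-0.8617; V=0.952381+0.952381+-0.861678=1.0431

0 0 source 0.9524
1 1 load 1.9048
2 2 source 1.0431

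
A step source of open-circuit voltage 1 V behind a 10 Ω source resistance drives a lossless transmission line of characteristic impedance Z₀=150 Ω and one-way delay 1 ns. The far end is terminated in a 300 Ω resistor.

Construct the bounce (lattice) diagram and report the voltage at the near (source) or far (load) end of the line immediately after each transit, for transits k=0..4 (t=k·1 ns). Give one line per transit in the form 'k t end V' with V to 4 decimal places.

0 0 source 0.9375
1 1 load 1.2500
2 2 source 0.9766
3 3 load 0.8854
4 4 source 0.9652

Γ_L=0.333333, Γ_S=-0.875000; launch V₁=1·150/160=0.937500
k=0 src: V=0.9375
k=1 load: inc=0.937500, refl=0.937500·0.333333=0.3125; V=0.000000+0.937500+0.312500=1.2500
k=2 src: inc=0.312500, refl=0.312500·-0.875000=-0.2734; V=0.937500+0.312500+-0.273438=0.9766
k=3 load: inc=-0.273438, refl=-0.273438·0.333333=-0.0911; V=1.250000+-0.273438+-0.091146=0.8854
k=4 src: inc=-0.091146, refl=-0.091146·-0.875000=0.0798; V=0.976562+-0.091146+0.079753=0.9652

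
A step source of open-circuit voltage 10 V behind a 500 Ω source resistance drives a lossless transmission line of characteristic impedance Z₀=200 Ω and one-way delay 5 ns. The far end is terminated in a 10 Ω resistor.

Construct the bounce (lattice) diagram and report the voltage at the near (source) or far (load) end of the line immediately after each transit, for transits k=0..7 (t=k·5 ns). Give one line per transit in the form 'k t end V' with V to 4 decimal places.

Γ_L=-0.904762, Γ_S=0.428571; launch V₁=10·200/700=2.857143
k=0 src: V=2.8571
k=1 load: inc=2.857143, refl=2.857143·-0.904762=-2.5850; V=0.000000+2.857143+-2.585034=0.2721
k=2 src: inc=-2.585034, refl=-2.585034·0.428571=-1.1079; V=2.857143+-2.585034+-1.107872=-0.8358
k=3 load: inc=-1.107872, refl=-1.107872·-0.904762=1.0024; V=0.272109+-1.107872+1.002360=0.1666
k=4 src: inc=1.002360, refl=1.002360·0.428571=0.4296; V=-0.835763+1.002360+0.429583=0.5962
k=5 load: inc=0.429583, refl=0.429583·-0.904762=-0.3887; V=0.166597+0.429583+-0.388670=0.2075
k=6 src: inc=-0.388670, refl=-0.388670·0.428571=-0.1666; V=0.596180+-0.388670+-0.166573=0.0409
k=7 load: inc=-0.166573, refl=-0.166573·-0.904762=0.1507; V=0.207510+-0.166573+0.150709=0.1916

0 0 source 2.8571
1 5 load 0.2721
2 10 source -0.8358
3 15 load 0.1666
4 20 source 0.5962
5 25 load 0.2075
6 30 source 0.0409
7 35 load 0.1916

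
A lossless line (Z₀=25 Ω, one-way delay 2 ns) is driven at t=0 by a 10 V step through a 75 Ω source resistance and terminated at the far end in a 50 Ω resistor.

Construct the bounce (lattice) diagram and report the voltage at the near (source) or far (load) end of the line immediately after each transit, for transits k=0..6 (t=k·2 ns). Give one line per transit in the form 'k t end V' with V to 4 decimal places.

0 0 source 2.5000
1 2 load 3.3333
2 4 source 3.7500
3 6 load 3.8889
4 8 source 3.9583
5 10 load 3.9815
6 12 source 3.9931

Γ_L=0.333333, Γ_S=0.500000; launch V₁=10·25/100=2.500000
k=0 src: V=2.5000
k=1 load: inc=2.500000, refl=2.500000·0.333333=0.8333; V=0.000000+2.500000+0.833333=3.3333
k=2 src: inc=0.833333, refl=0.833333·0.500000=0.4167; V=2.500000+0.833333+0.416667=3.7500
k=3 load: inc=0.416667, refl=0.416667·0.333333=0.1389; V=3.333333+0.416667+0.138889=3.8889
k=4 src: inc=0.138889, refl=0.138889·0.500000=0.0694; V=3.750000+0.138889+0.069444=3.9583
k=5 load: inc=0.069444, refl=0.069444·0.333333=0.0231; V=3.888889+0.069444+0.023148=3.9815
k=6 src: inc=0.023148, refl=0.023148·0.500000=0.0116; V=3.958333+0.023148+0.011574=3.9931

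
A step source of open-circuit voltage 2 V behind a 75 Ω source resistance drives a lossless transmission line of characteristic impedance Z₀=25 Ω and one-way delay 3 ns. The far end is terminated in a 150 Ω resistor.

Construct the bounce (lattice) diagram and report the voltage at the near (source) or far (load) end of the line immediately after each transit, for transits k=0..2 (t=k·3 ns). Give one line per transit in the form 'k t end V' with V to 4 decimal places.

0 0 source 0.5000
1 3 load 0.8571
2 6 source 1.0357

Γ_L=0.714286, Γ_S=0.500000; launch V₁=2·25/100=0.500000
k=0 src: V=0.5000
k=1 load: inc=0.500000, refl=0.500000·0.714286=0.3571; V=0.000000+0.500000+0.357143=0.8571
k=2 src: inc=0.357143, refl=0.357143·0.500000=0.1786; V=0.500000+0.357143+0.178571=1.0357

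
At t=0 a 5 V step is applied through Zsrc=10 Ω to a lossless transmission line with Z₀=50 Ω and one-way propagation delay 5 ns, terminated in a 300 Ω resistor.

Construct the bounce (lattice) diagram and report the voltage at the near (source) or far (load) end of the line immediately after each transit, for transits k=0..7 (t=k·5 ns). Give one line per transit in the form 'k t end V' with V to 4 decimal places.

0 0 source 4.1667
1 5 load 7.1429
2 10 source 5.1587
3 15 load 3.7415
4 20 source 4.6863
5 25 load 5.3612
6 30 source 4.9113
7 35 load 4.5899

Γ_L=0.714286, Γ_S=-0.666667; launch V₁=5·50/60=4.166667
k=0 src: V=4.1667
k=1 load: inc=4.166667, refl=4.166667·0.714286=2.9762; V=0.000000+4.166667+2.976190=7.1429
k=2 src: inc=2.976190, refl=2.976190·-0.666667=-1.9841; V=4.166667+2.976190+-1.984127=5.1587
k=3 load: inc=-1.984127, refl=-1.984127·0.714286=-1.4172; V=7.142857+-1.984127+-1.417234=3.7415
k=4 src: inc=-1.417234, refl=-1.417234·-0.666667=0.9448; V=5.158730+-1.417234+0.944822=4.6863
k=5 load: inc=0.944822, refl=0.944822·0.714286=0.6749; V=3.741497+0.944822+0.674873=5.3612
k=6 src: inc=0.674873, refl=0.674873·-0.666667=-0.4499; V=4.686319+0.674873+-0.449915=4.9113
k=7 load: inc=-0.449915, refl=-0.449915·0.714286=-0.3214; V=5.361192+-0.449915+-0.321368=4.5899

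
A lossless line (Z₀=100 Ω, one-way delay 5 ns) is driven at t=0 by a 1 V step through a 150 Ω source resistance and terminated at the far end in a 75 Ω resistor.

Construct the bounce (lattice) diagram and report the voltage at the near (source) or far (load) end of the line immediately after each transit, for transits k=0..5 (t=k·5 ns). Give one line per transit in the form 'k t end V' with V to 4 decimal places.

Γ_L=-0.142857, Γ_S=0.200000; launch V₁=1·100/250=0.400000
k=0 src: V=0.4000
k=1 load: inc=0.400000, refl=0.400000·-0.142857=-0.0571; V=0.000000+0.400000+-0.057143=0.3429
k=2 src: inc=-0.057143, refl=-0.057143·0.200000=-0.0114; V=0.400000+-0.057143+-0.011429=0.3314
k=3 load: inc=-0.011429, refl=-0.011429·-0.142857=0.0016; V=0.342857+-0.011429+0.001633=0.3331
k=4 src: inc=0.001633, refl=0.001633·0.200000=0.0003; V=0.331429+0.001633+0.000327=0.3334
k=5 load: inc=0.000327, refl=0.000327·-0.142857=-0.0000; V=0.333061+0.000327+-0.000047=0.3333

0 0 source 0.4000
1 5 load 0.3429
2 10 source 0.3314
3 15 load 0.3331
4 20 source 0.3334
5 25 load 0.3333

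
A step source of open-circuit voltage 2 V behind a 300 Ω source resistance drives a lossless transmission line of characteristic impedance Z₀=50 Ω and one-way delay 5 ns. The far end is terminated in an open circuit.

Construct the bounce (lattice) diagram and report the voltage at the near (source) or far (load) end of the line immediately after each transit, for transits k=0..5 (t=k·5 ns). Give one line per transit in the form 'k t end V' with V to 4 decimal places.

0 0 source 0.2857
1 5 load 0.5714
2 10 source 0.7755
3 15 load 0.9796
4 20 source 1.1254
5 25 load 1.2711

Γ_L=1.000000, Γ_S=0.714286; launch V₁=2·50/350=0.285714
k=0 src: V=0.2857
k=1 load: inc=0.285714, refl=0.285714·1.000000=0.2857; V=0.000000+0.285714+0.285714=0.5714
k=2 src: inc=0.285714, refl=0.285714·0.714286=0.2041; V=0.285714+0.285714+0.204082=0.7755
k=3 load: inc=0.204082, refl=0.204082·1.000000=0.2041; V=0.571429+0.204082+0.204082=0.9796
k=4 src: inc=0.204082, refl=0.204082·0.714286=0.1458; V=0.775510+0.204082+0.145773=1.1254
k=5 load: inc=0.145773, refl=0.145773·1.000000=0.1458; V=0.979592+0.145773+0.145773=1.2711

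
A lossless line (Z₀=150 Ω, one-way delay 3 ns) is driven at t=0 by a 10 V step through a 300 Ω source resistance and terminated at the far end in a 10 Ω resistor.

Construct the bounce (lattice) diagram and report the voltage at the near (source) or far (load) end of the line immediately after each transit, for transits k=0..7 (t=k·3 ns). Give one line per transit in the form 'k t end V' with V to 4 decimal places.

0 0 source 3.3333
1 3 load 0.4167
2 6 source -0.5556
3 9 load 0.2951
4 12 source 0.5787
5 15 load 0.3306
6 18 source 0.2479
7 21 load 0.3202

Γ_L=-0.875000, Γ_S=0.333333; launch V₁=10·150/450=3.333333
k=0 src: V=3.3333
k=1 load: inc=3.333333, refl=3.333333·-0.875000=-2.9167; V=0.000000+3.333333+-2.916667=0.4167
k=2 src: inc=-2.916667, refl=-2.916667·0.333333=-0.9722; V=3.333333+-2.916667+-0.972222=-0.5556
k=3 load: inc=-0.972222, refl=-0.972222·-0.875000=0.8507; V=0.416667+-0.972222+0.850694=0.2951
k=4 src: inc=0.850694, refl=0.850694·0.333333=0.2836; V=-0.555556+0.850694+0.283565=0.5787
k=5 load: inc=0.283565, refl=0.283565·-0.875000=-0.2481; V=0.295139+0.283565+-0.248119=0.3306
k=6 src: inc=-0.248119, refl=-0.248119·0.333333=-0.0827; V=0.578704+-0.248119+-0.082706=0.2479
k=7 load: inc=-0.082706, refl=-0.082706·-0.875000=0.0724; V=0.330584+-0.082706+0.072368=0.3202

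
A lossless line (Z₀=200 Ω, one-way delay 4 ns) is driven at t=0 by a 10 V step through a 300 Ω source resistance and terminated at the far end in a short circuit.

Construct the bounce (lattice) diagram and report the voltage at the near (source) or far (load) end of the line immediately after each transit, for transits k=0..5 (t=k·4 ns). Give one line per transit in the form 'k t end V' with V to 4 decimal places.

Γ_L=-1.000000, Γ_S=0.200000; launch V₁=10·200/500=4.000000
k=0 src: V=4.0000
k=1 load: inc=4.000000, refl=4.000000·-1.000000=-4.0000; V=0.000000+4.000000+-4.000000=0.0000
k=2 src: inc=-4.000000, refl=-4.000000·0.200000=-0.8000; V=4.000000+-4.000000+-0.800000=-0.8000
k=3 load: inc=-0.800000, refl=-0.800000·-1.000000=0.8000; V=0.000000+-0.800000+0.800000=0.0000
k=4 src: inc=0.800000, refl=0.800000·0.200000=0.1600; V=-0.800000+0.800000+0.160000=0.1600
k=5 load: inc=0.160000, refl=0.160000·-1.000000=-0.1600; V=0.000000+0.160000+-0.160000=0.0000

0 0 source 4.0000
1 4 load 0.0000
2 8 source -0.8000
3 12 load 0.0000
4 16 source 0.1600
5 20 load 0.0000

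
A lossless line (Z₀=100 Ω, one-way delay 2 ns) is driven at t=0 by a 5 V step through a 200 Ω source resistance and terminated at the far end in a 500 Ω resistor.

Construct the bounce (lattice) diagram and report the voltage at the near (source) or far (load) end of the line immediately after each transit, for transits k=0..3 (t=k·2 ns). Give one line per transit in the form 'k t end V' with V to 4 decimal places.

0 0 source 1.6667
1 2 load 2.7778
2 4 source 3.1481
3 6 load 3.3951

Γ_L=0.666667, Γ_S=0.333333; launch V₁=5·100/300=1.666667
k=0 src: V=1.6667
k=1 load: inc=1.666667, refl=1.666667·0.666667=1.1111; V=0.000000+1.666667+1.111111=2.7778
k=2 src: inc=1.111111, refl=1.111111·0.333333=0.3704; V=1.666667+1.111111+0.370370=3.1481
k=3 load: inc=0.370370, refl=0.370370·0.666667=0.2469; V=2.777778+0.370370+0.246914=3.3951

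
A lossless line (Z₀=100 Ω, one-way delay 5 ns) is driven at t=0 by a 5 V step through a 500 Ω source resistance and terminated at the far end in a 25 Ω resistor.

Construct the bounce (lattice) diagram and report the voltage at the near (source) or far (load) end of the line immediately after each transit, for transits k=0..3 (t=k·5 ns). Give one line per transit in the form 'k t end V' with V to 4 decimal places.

Γ_L=-0.600000, Γ_S=0.666667; launch V₁=5·100/600=0.833333
k=0 src: V=0.8333
k=1 load: inc=0.833333, refl=0.833333·-0.600000=-0.5000; V=0.000000+0.833333+-0.500000=0.3333
k=2 src: inc=-0.500000, refl=-0.500000·0.666667=-0.3333; V=0.833333+-0.500000+-0.333333=0.0000
k=3 load: inc=-0.333333, refl=-0.333333·-0.600000=0.2000; V=0.333333+-0.333333+0.200000=0.2000

0 0 source 0.8333
1 5 load 0.3333
2 10 source 0.0000
3 15 load 0.2000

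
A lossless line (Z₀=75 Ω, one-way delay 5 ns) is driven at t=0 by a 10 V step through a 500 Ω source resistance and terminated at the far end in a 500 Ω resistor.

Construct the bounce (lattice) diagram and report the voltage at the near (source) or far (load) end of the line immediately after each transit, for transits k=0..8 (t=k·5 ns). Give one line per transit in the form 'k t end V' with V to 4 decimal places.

Γ_L=0.739130, Γ_S=0.739130; launch V₁=10·75/575=1.304348
k=0 src: V=1.3043
k=1 load: inc=1.304348, refl=1.304348·0.739130=0.9641; V=0.000000+1.304348+0.964083=2.2684
k=2 src: inc=0.964083, refl=0.964083·0.739130=0.7126; V=1.304348+0.964083+0.712583=2.9810
k=3 load: inc=0.712583, refl=0.712583·0.739130=0.5267; V=2.268431+0.712583+0.526692=3.5077
k=4 src: inc=0.526692, refl=0.526692·0.739130=0.3893; V=2.981014+0.526692+0.389294=3.8970
k=5 load: inc=0.389294, refl=0.389294·0.739130=0.2877; V=3.507706+0.389294+0.287739=4.1847
k=6 src: inc=0.287739, refl=0.287739·0.739130=0.2127; V=3.897000+0.287739+0.212677=4.3974
k=7 load: inc=0.212677, refl=0.212677·0.739130=0.1572; V=4.184739+0.212677+0.157196=4.5546
k=8 src: inc=0.157196, refl=0.157196·0.739130=0.1162; V=4.397416+0.157196+0.116188=4.6708

0 0 source 1.3043
1 5 load 2.2684
2 10 source 2.9810
3 15 load 3.5077
4 20 source 3.8970
5 25 load 4.1847
6 30 source 4.3974
7 35 load 4.5546
8 40 source 4.6708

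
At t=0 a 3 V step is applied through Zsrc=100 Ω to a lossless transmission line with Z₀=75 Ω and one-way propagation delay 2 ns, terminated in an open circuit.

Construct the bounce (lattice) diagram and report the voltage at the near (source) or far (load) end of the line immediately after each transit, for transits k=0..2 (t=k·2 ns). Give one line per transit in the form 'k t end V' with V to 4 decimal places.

Γ_L=1.000000, Γ_S=0.142857; launch V₁=3·75/175=1.285714
k=0 src: V=1.2857
k=1 load: inc=1.285714, refl=1.285714·1.000000=1.2857; V=0.000000+1.285714+1.285714=2.5714
k=2 src: inc=1.285714, refl=1.285714·0.142857=0.1837; V=1.285714+1.285714+0.183673=2.7551

0 0 source 1.2857
1 2 load 2.5714
2 4 source 2.7551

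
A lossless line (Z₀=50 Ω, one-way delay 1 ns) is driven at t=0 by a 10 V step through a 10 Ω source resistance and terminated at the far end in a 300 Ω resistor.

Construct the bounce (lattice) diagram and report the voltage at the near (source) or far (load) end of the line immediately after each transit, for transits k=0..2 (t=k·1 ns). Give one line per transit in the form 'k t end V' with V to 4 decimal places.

Γ_L=0.714286, Γ_S=-0.666667; launch V₁=10·50/60=8.333333
k=0 src: V=8.3333
k=1 load: inc=8.333333, refl=8.333333·0.714286=5.9524; V=0.000000+8.333333+5.952381=14.2857
k=2 src: inc=5.952381, refl=5.952381·-0.666667=-3.9683; V=8.333333+5.952381+-3.968254=10.3175

0 0 source 8.3333
1 1 load 14.2857
2 2 source 10.3175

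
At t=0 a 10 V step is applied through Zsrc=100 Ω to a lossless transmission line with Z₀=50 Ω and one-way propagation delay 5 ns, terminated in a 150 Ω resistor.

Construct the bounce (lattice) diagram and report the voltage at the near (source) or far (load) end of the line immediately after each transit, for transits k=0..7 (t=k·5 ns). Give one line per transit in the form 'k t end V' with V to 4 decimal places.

Γ_L=0.500000, Γ_S=0.333333; launch V₁=10·50/150=3.333333
k=0 src: V=3.3333
k=1 load: inc=3.333333, refl=3.333333·0.500000=1.6667; V=0.000000+3.333333+1.666667=5.0000
k=2 src: inc=1.666667, refl=1.666667·0.333333=0.5556; V=3.333333+1.666667+0.555556=5.5556
k=3 load: inc=0.555556, refl=0.555556·0.500000=0.2778; V=5.000000+0.555556+0.277778=5.8333
k=4 src: inc=0.277778, refl=0.277778·0.333333=0.0926; V=5.555556+0.277778+0.092593=5.9259
k=5 load: inc=0.092593, refl=0.092593·0.500000=0.0463; V=5.833333+0.092593+0.046296=5.9722
k=6 src: inc=0.046296, refl=0.046296·0.333333=0.0154; V=5.925926+0.046296+0.015432=5.9877
k=7 load: inc=0.015432, refl=0.015432·0.500000=0.0077; V=5.972222+0.015432+0.007716=5.9954

0 0 source 3.3333
1 5 load 5.0000
2 10 source 5.5556
3 15 load 5.8333
4 20 source 5.9259
5 25 load 5.9722
6 30 source 5.9877
7 35 load 5.9954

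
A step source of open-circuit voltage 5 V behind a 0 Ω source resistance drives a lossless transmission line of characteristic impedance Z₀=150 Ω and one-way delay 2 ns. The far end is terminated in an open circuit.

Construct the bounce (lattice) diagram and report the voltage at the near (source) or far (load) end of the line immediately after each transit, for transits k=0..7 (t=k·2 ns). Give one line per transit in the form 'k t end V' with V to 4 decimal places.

Γ_L=1.000000, Γ_S=-1.000000; launch V₁=5·150/150=5.000000
k=0 src: V=5.0000
k=1 load: inc=5.000000, refl=5.000000·1.000000=5.0000; V=0.000000+5.000000+5.000000=10.0000
k=2 src: inc=5.000000, refl=5.000000·-1.000000=-5.0000; V=5.000000+5.000000+-5.000000=5.0000
k=3 load: inc=-5.000000, refl=-5.000000·1.000000=-5.0000; V=10.000000+-5.000000+-5.000000=0.0000
k=4 src: inc=-5.000000, refl=-5.000000·-1.000000=5.0000; V=5.000000+-5.000000+5.000000=5.0000
k=5 load: inc=5.000000, refl=5.000000·1.000000=5.0000; V=0.000000+5.000000+5.000000=10.0000
k=6 src: inc=5.000000, refl=5.000000·-1.000000=-5.0000; V=5.000000+5.000000+-5.000000=5.0000
k=7 load: inc=-5.000000, refl=-5.000000·1.000000=-5.0000; V=10.000000+-5.000000+-5.000000=0.0000

0 0 source 5.0000
1 2 load 10.0000
2 4 source 5.0000
3 6 load 0.0000
4 8 source 5.0000
5 10 load 10.0000
6 12 source 5.0000
7 14 load 0.0000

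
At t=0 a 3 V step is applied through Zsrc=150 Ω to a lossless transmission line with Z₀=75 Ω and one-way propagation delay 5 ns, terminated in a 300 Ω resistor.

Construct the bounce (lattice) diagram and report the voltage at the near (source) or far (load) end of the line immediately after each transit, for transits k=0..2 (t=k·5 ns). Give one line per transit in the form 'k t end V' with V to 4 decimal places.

Γ_L=0.600000, Γ_S=0.333333; launch V₁=3·75/225=1.000000
k=0 src: V=1.0000
k=1 load: inc=1.000000, refl=1.000000·0.600000=0.6000; V=0.000000+1.000000+0.600000=1.6000
k=2 src: inc=0.600000, refl=0.600000·0.333333=0.2000; V=1.000000+0.600000+0.200000=1.8000

0 0 source 1.0000
1 5 load 1.6000
2 10 source 1.8000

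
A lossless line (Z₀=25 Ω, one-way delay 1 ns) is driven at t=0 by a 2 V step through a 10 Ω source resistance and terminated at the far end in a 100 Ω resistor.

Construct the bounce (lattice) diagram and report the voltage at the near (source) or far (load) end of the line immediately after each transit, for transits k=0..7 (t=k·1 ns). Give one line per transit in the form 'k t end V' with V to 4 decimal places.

0 0 source 1.4286
1 1 load 2.2857
2 2 source 1.9184
3 3 load 1.6980
4 4 source 1.7924
5 5 load 1.8491
6 6 source 1.8248
7 7 load 1.8102

Γ_L=0.600000, Γ_S=-0.428571; launch V₁=2·25/35=1.428571
k=0 src: V=1.4286
k=1 load: inc=1.428571, refl=1.428571·0.600000=0.8571; V=0.000000+1.428571+0.857143=2.2857
k=2 src: inc=0.857143, refl=0.857143·-0.428571=-0.3673; V=1.428571+0.857143+-0.367347=1.9184
k=3 load: inc=-0.367347, refl=-0.367347·0.600000=-0.2204; V=2.285714+-0.367347+-0.220408=1.6980
k=4 src: inc=-0.220408, refl=-0.220408·-0.428571=0.0945; V=1.918367+-0.220408+0.094461=1.7924
k=5 load: inc=0.094461, refl=0.094461·0.600000=0.0567; V=1.697959+0.094461+0.056676=1.8491
k=6 src: inc=0.056676, refl=0.056676·-0.428571=-0.0243; V=1.792420+0.056676+-0.024290=1.8248
k=7 load: inc=-0.024290, refl=-0.024290·0.600000=-0.0146; V=1.849096+-0.024290+-0.014574=1.8102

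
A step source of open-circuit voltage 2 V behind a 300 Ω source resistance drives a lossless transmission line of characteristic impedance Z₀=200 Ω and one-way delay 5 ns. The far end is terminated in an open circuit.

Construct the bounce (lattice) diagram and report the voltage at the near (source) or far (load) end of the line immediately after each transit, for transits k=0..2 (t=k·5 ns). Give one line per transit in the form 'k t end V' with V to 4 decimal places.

0 0 source 0.8000
1 5 load 1.6000
2 10 source 1.7600

Γ_L=1.000000, Γ_S=0.200000; launch V₁=2·200/500=0.800000
k=0 src: V=0.8000
k=1 load: inc=0.800000, refl=0.800000·1.000000=0.8000; V=0.000000+0.800000+0.800000=1.6000
k=2 src: inc=0.800000, refl=0.800000·0.200000=0.1600; V=0.800000+0.800000+0.160000=1.7600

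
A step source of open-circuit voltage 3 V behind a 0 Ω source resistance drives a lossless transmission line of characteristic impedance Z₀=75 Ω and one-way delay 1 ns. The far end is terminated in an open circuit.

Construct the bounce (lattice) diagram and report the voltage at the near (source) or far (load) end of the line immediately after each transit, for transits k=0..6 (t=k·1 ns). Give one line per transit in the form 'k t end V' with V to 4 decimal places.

Γ_L=1.000000, Γ_S=-1.000000; launch V₁=3·75/75=3.000000
k=0 src: V=3.0000
k=1 load: inc=3.000000, refl=3.000000·1.000000=3.0000; V=0.000000+3.000000+3.000000=6.0000
k=2 src: inc=3.000000, refl=3.000000·-1.000000=-3.0000; V=3.000000+3.000000+-3.000000=3.0000
k=3 load: inc=-3.000000, refl=-3.000000·1.000000=-3.0000; V=6.000000+-3.000000+-3.000000=0.0000
k=4 src: inc=-3.000000, refl=-3.000000·-1.000000=3.0000; V=3.000000+-3.000000+3.000000=3.0000
k=5 load: inc=3.000000, refl=3.000000·1.000000=3.0000; V=0.000000+3.000000+3.000000=6.0000
k=6 src: inc=3.000000, refl=3.000000·-1.000000=-3.0000; V=3.000000+3.000000+-3.000000=3.0000

0 0 source 3.0000
1 1 load 6.0000
2 2 source 3.0000
3 3 load 0.0000
4 4 source 3.0000
5 5 load 6.0000
6 6 source 3.0000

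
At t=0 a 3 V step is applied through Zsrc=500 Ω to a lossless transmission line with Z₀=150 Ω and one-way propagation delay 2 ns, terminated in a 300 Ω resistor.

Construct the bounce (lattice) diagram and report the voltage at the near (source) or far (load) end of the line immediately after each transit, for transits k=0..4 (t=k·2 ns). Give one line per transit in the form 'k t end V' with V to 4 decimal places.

Γ_L=0.333333, Γ_S=0.538462; launch V₁=3·150/650=0.692308
k=0 src: V=0.6923
k=1 load: inc=0.692308, refl=0.692308·0.333333=0.2308; V=0.000000+0.692308+0.230769=0.9231
k=2 src: inc=0.230769, refl=0.230769·0.538462=0.1243; V=0.692308+0.230769+0.124260=1.0473
k=3 load: inc=0.124260, refl=0.124260·0.333333=0.0414; V=0.923077+0.124260+0.041420=1.0888
k=4 src: inc=0.041420, refl=0.041420·0.538462=0.0223; V=1.047337+0.041420+0.022303=1.1111

0 0 source 0.6923
1 2 load 0.9231
2 4 source 1.0473
3 6 load 1.0888
4 8 source 1.1111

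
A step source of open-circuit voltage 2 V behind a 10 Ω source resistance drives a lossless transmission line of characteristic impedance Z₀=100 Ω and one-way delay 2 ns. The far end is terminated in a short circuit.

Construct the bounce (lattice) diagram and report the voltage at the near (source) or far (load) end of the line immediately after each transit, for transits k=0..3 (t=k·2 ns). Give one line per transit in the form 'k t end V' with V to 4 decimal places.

Γ_L=-1.000000, Γ_S=-0.818182; launch V₁=2·100/110=1.818182
k=0 src: V=1.8182
k=1 load: inc=1.818182, refl=1.818182·-1.000000=-1.8182; V=0.000000+1.818182+-1.818182=0.0000
k=2 src: inc=-1.818182, refl=-1.818182·-0.818182=1.4876; V=1.818182+-1.818182+1.487603=1.4876
k=3 load: inc=1.487603, refl=1.487603·-1.000000=-1.4876; V=0.000000+1.487603+-1.487603=0.0000

0 0 source 1.8182
1 2 load 0.0000
2 4 source 1.4876
3 6 load 0.0000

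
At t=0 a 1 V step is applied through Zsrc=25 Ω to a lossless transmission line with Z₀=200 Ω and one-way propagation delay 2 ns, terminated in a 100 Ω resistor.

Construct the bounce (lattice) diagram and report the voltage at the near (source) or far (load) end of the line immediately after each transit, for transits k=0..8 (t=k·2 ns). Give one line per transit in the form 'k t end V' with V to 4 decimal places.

Γ_L=-0.333333, Γ_S=-0.777778; launch V₁=1·200/225=0.888889
k=0 src: V=0.8889
k=1 load: inc=0.888889, refl=0.888889·-0.333333=-0.2963; V=0.000000+0.888889+-0.296296=0.5926
k=2 src: inc=-0.296296, refl=-0.296296·-0.777778=0.2305; V=0.888889+-0.296296+0.230453=0.8230
k=3 load: inc=0.230453, refl=0.230453·-0.333333=-0.0768; V=0.592593+0.230453+-0.076818=0.7462
k=4 src: inc=-0.076818, refl=-0.076818·-0.777778=0.0597; V=0.823045+-0.076818+0.059747=0.8060
k=5 load: inc=0.059747, refl=0.059747·-0.333333=-0.0199; V=0.746228+0.059747+-0.019916=0.7861
k=6 src: inc=-0.019916, refl=-0.019916·-0.777778=0.0155; V=0.805975+-0.019916+0.015490=0.8015
k=7 load: inc=0.015490, refl=0.015490·-0.333333=-0.0052; V=0.786059+0.015490+-0.005163=0.7964
k=8 src: inc=-0.005163, refl=-0.005163·-0.777778=0.0040; V=0.801549+-0.005163+0.004016=0.8004

0 0 source 0.8889
1 2 load 0.5926
2 4 source 0.8230
3 6 load 0.7462
4 8 source 0.8060
5 10 load 0.7861
6 12 source 0.8015
7 14 load 0.7964
8 16 source 0.8004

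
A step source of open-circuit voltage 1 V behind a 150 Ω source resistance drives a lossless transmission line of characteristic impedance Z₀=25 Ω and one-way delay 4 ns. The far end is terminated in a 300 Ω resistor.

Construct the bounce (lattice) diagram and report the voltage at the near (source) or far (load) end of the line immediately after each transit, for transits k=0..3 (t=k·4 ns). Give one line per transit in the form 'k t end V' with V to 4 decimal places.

Γ_L=0.846154, Γ_S=0.714286; launch V₁=1·25/175=0.142857
k=0 src: V=0.1429
k=1 load: inc=0.142857, refl=0.142857·0.846154=0.1209; V=0.000000+0.142857+0.120879=0.2637
k=2 src: inc=0.120879, refl=0.120879·0.714286=0.0863; V=0.142857+0.120879+0.086342=0.3501
k=3 load: inc=0.086342, refl=0.086342·0.846154=0.0731; V=0.263736+0.086342+0.073059=0.4231

0 0 source 0.1429
1 4 load 0.2637
2 8 source 0.3501
3 12 load 0.4231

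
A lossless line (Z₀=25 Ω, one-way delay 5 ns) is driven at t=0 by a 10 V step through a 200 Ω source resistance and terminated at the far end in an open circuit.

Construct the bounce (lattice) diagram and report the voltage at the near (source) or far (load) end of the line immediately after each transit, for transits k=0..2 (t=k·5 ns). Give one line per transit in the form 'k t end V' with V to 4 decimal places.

Γ_L=1.000000, Γ_S=0.777778; launch V₁=10·25/225=1.111111
k=0 src: V=1.1111
k=1 load: inc=1.111111, refl=1.111111·1.000000=1.1111; V=0.000000+1.111111+1.111111=2.2222
k=2 src: inc=1.111111, refl=1.111111·0.777778=0.8642; V=1.111111+1.111111+0.864198=3.0864

0 0 source 1.1111
1 5 load 2.2222
2 10 source 3.0864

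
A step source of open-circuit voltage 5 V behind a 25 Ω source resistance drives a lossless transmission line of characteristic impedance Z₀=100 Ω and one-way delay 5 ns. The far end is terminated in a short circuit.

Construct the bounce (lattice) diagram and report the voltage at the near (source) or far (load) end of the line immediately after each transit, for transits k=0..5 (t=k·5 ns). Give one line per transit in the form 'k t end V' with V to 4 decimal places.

Γ_L=-1.000000, Γ_S=-0.600000; launch V₁=5·100/125=4.000000
k=0 src: V=4.0000
k=1 load: inc=4.000000, refl=4.000000·-1.000000=-4.0000; V=0.000000+4.000000+-4.000000=0.0000
k=2 src: inc=-4.000000, refl=-4.000000·-0.600000=2.4000; V=4.000000+-4.000000+2.400000=2.4000
k=3 load: inc=2.400000, refl=2.400000·-1.000000=-2.4000; V=0.000000+2.400000+-2.400000=0.0000
k=4 src: inc=-2.400000, refl=-2.400000·-0.600000=1.4400; V=2.400000+-2.400000+1.440000=1.4400
k=5 load: inc=1.440000, refl=1.440000·-1.000000=-1.4400; V=0.000000+1.440000+-1.440000=0.0000

0 0 source 4.0000
1 5 load 0.0000
2 10 source 2.4000
3 15 load 0.0000
4 20 source 1.4400
5 25 load 0.0000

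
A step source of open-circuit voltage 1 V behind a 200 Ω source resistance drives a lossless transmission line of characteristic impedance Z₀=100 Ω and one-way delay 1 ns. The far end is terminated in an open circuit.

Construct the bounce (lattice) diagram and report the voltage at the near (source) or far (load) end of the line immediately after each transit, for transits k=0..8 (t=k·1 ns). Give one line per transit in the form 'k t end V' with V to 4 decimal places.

0 0 source 0.3333
1 1 load 0.6667
2 2 source 0.7778
3 3 load 0.8889
4 4 source 0.9259
5 5 load 0.9630
6 6 source 0.9753
7 7 load 0.9877
8 8 source 0.9918

Γ_L=1.000000, Γ_S=0.333333; launch V₁=1·100/300=0.333333
k=0 src: V=0.3333
k=1 load: inc=0.333333, refl=0.333333·1.000000=0.3333; V=0.000000+0.333333+0.333333=0.6667
k=2 src: inc=0.333333, refl=0.333333·0.333333=0.1111; V=0.333333+0.333333+0.111111=0.7778
k=3 load: inc=0.111111, refl=0.111111·1.000000=0.1111; V=0.666667+0.111111+0.111111=0.8889
k=4 src: inc=0.111111, refl=0.111111·0.333333=0.0370; V=0.777778+0.111111+0.037037=0.9259
k=5 load: inc=0.037037, refl=0.037037·1.000000=0.0370; V=0.888889+0.037037+0.037037=0.9630
k=6 src: inc=0.037037, refl=0.037037·0.333333=0.0123; V=0.925926+0.037037+0.012346=0.9753
k=7 load: inc=0.012346, refl=0.012346·1.000000=0.0123; V=0.962963+0.012346+0.012346=0.9877
k=8 src: inc=0.012346, refl=0.012346·0.333333=0.0041; V=0.975309+0.012346+0.004115=0.9918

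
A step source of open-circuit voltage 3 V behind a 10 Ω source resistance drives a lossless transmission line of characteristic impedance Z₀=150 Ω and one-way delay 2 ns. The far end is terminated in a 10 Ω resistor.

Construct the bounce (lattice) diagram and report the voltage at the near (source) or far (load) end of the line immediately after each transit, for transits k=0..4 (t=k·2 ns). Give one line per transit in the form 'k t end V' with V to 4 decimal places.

Γ_L=-0.875000, Γ_S=-0.875000; launch V₁=3·150/160=2.812500
k=0 src: V=2.8125
k=1 load: inc=2.812500, refl=2.812500·-0.875000=-2.4609; V=0.000000+2.812500+-2.460938=0.3516
k=2 src: inc=-2.460938, refl=-2.460938·-0.875000=2.1533; V=2.812500+-2.460938+2.153320=2.5049
k=3 load: inc=2.153320, refl=2.153320·-0.875000=-1.8842; V=0.351562+2.153320+-1.884155=0.6207
k=4 src: inc=-1.884155, refl=-1.884155·-0.875000=1.6486; V=2.504883+-1.884155+1.648636=2.2694

0 0 source 2.8125
1 2 load 0.3516
2 4 source 2.5049
3 6 load 0.6207
4 8 source 2.2694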